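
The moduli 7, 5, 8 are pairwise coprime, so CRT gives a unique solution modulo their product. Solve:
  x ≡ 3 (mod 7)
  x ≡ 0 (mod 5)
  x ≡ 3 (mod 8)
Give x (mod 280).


Moduli 7, 5, 8 are pairwise coprime; by CRT there is a unique solution modulo M = 7 · 5 · 8 = 280.
Solve pairwise, accumulating the modulus:
  Start with x ≡ 3 (mod 7).
  Combine with x ≡ 0 (mod 5): since gcd(7, 5) = 1, we get a unique residue mod 35.
    Write x = 3 + 7·t and substitute into x ≡ 0 (mod 5): 7·t ≡ 0 − 3 = -3 (mod 5).
    Reduce coefficients mod 5: 2·t ≡ 2 (mod 5).
    The inverse of 2 mod 5 is 3 (since 2·3 = 6 = 1·5 + 1), so t ≡ 3·2 = 6 ≡ 1 (mod 5).
    Then x = 3 + 7·1 = 10, valid modulo lcm(7, 5) = 35: x ≡ 10 (mod 35).
  Combine with x ≡ 3 (mod 8): since gcd(35, 8) = 1, we get a unique residue mod 280.
    Write x = 10 + 35·t and substitute into x ≡ 3 (mod 8): 35·t ≡ 3 − 10 = -7 (mod 8).
    Reduce coefficients mod 8: 3·t ≡ 1 (mod 8).
    The inverse of 3 mod 8 is 3 (since 3·3 = 9 = 1·8 + 1), so t ≡ 3·1 = 3 ≡ 3 (mod 8).
    Then x = 10 + 35·3 = 115, valid modulo lcm(35, 8) = 280: x ≡ 115 (mod 280).
Verify: 115 mod 7 = 3 ✓, 115 mod 5 = 0 ✓, 115 mod 8 = 3 ✓.

x ≡ 115 (mod 280).


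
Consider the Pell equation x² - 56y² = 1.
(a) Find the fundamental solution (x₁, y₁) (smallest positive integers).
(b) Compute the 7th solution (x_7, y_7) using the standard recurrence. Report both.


Step 1: Find the fundamental solution (x₁, y₁) of x² - 56y² = 1.
  Expand √56 as a continued fraction. a₀ = ⌊√56⌋ = 7; iterate m_{k+1} = d_k·a_k − m_k, d_{k+1} = (56 − m_{k+1}²)/d_k, a_{k+1} = ⌊(a₀ + m_{k+1})/d_{k+1}⌋ (starting m₀ = 0, d₀ = 1), with convergents p_k = a_k·p_{k-1} + p_{k-2}, q_k = a_k·q_{k-1} + q_{k-2} (p₋₁ = 1, q₋₁ = 0):
  k = 0: a₀ = 7; p₀/q₀ = 7/1; p₀² − 56·q₀² = 49 − 56 = -7.
  k = 1: m = 7, d = 7, a = ⌊(7 + 7)/7⌋ = 2; p/q = (2·7 + 1)/(2·1 + 0) = 15/2; p² − 56·q² = 225 − 224 = 1.
  The first convergent with p² − 56·q² = 1 gives the fundamental solution (x₁, y₁) = (15, 2).
Step 2: Apply the recurrence (x_{n+1}, y_{n+1}) = (x₁x_n + 56y₁y_n, x₁y_n + y₁x_n) repeatedly.
  From (x_1, y_1) = (15, 2): x_2 = 15·15 + 56·2·2 = 449; y_2 = 15·2 + 2·15 = 60.
  From (x_2, y_2) = (449, 60): x_3 = 15·449 + 56·2·60 = 13455; y_3 = 15·60 + 2·449 = 1798.
  From (x_3, y_3) = (13455, 1798): x_4 = 15·13455 + 56·2·1798 = 403201; y_4 = 15·1798 + 2·13455 = 53880.
  From (x_4, y_4) = (403201, 53880): x_5 = 15·403201 + 56·2·53880 = 12082575; y_5 = 15·53880 + 2·403201 = 1614602.
  From (x_5, y_5) = (12082575, 1614602): x_6 = 15·12082575 + 56·2·1614602 = 362074049; y_6 = 15·1614602 + 2·12082575 = 48384180.
  From (x_6, y_6) = (362074049, 48384180): x_7 = 15·362074049 + 56·2·48384180 = 10850138895; y_7 = 15·48384180 + 2·362074049 = 1449910798.
Step 3: Verify x_7² - 56·y_7² = 117725514040791821025 - 117725514040791821024 = 1 (should be 1). ✓

(x_1, y_1) = (15, 2); (x_7, y_7) = (10850138895, 1449910798).


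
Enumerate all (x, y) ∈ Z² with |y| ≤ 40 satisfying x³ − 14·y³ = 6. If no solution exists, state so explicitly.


The equation is x³ - 14y³ = 6. For fixed y, x³ = 14·y³ + 6, so a solution requires the RHS to be a perfect cube.
Strategy: iterate y from -40 to 40, compute RHS = 14·y³ + 6, and check whether it is a (positive or negative) perfect cube.
Check small values of y:
  y = 0: RHS = 6 is not a perfect cube.
  y = 1: RHS = 20 is not a perfect cube.
  y = -1: RHS = -8 = (-2)³ ⇒ x = -2 works.
  y = 2: RHS = 118 is not a perfect cube.
  y = -2: RHS = -106 is not a perfect cube.
  y = 3: RHS = 384 is not a perfect cube.
  y = -3: RHS = -372 is not a perfect cube.
Continuing the search up to |y| = 40 finds no further solutions beyond those listed.
Collected solutions: (-2, -1).

Solutions (with |y| ≤ 40): (-2, -1).


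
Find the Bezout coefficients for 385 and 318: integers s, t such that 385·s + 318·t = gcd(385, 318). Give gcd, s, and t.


Euclidean algorithm on (385, 318) — divide until remainder is 0:
  385 = 1 · 318 + 67
  318 = 4 · 67 + 50
  67 = 1 · 50 + 17
  50 = 2 · 17 + 16
  17 = 1 · 16 + 1
  16 = 16 · 1 + 0
gcd(385, 318) = 1.
Track Bezout coefficients alongside the remainders: start with r₀ = 385 = a·1 + b·0 (s = 1, t = 0) and r₁ = 318 = a·0 + b·1 (s = 0, t = 1); each new remainder r_{k+1} = r_{k-1} − q_k·r_k inherits s_{k+1} = s_{k-1} − q_k·s_k, t_{k+1} = t_{k-1} − q_k·t_k, so r_k = a·s_k + b·t_k at every step:
  q = 1: r = 67, s = 1 − 1·0 = 1, t = 0 − 1·1 = -1  (check: 385·1 + 318·(-1) = 67)
  q = 4: r = 50, s = 0 − 4·1 = -4, t = 1 − 4·(-1) = 5  (check: 385·(-4) + 318·5 = 50)
  q = 1: r = 17, s = 1 − 1·(-4) = 5, t = -1 − 1·5 = -6  (check: 385·5 + 318·(-6) = 17)
  q = 2: r = 16, s = -4 − 2·5 = -14, t = 5 − 2·(-6) = 17  (check: 385·(-14) + 318·17 = 16)
  q = 1: r = 1, s = 5 − 1·(-14) = 19, t = -6 − 1·17 = -23  (check: 385·19 + 318·(-23) = 1)
The row with r = 1 (the gcd) gives the Bezout coefficients s = 19, t = -23.
Result: 385 · (19) + 318 · (-23) = 1.

gcd(385, 318) = 1; s = 19, t = -23 (check: 385·19 + 318·(-23) = 1).


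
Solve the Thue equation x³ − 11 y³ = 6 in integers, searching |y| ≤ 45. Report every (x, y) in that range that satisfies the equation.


The equation is x³ - 11y³ = 6. For fixed y, x³ = 11·y³ + 6, so a solution requires the RHS to be a perfect cube.
Strategy: iterate y from -45 to 45, compute RHS = 11·y³ + 6, and check whether it is a (positive or negative) perfect cube.
Check small values of y:
  y = 0: RHS = 6 is not a perfect cube.
  y = 1: RHS = 17 is not a perfect cube.
  y = -1: RHS = -5 is not a perfect cube.
  y = 2: RHS = 94 is not a perfect cube.
  y = -2: RHS = -82 is not a perfect cube.
  y = 3: RHS = 303 is not a perfect cube.
  y = -3: RHS = -291 is not a perfect cube.
Continuing the search up to |y| = 45 finds no solutions either.
No (x, y) in the scanned range satisfies the equation.

No integer solutions with |y| ≤ 45.


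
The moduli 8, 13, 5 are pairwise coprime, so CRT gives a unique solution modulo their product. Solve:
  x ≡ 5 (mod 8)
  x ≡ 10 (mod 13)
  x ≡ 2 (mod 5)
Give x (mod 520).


Moduli 8, 13, 5 are pairwise coprime; by CRT there is a unique solution modulo M = 8 · 13 · 5 = 520.
Solve pairwise, accumulating the modulus:
  Start with x ≡ 5 (mod 8).
  Combine with x ≡ 10 (mod 13): since gcd(8, 13) = 1, we get a unique residue mod 104.
    Write x = 5 + 8·t and substitute into x ≡ 10 (mod 13): 8·t ≡ 10 − 5 = 5 (mod 13).
    The inverse of 8 mod 13 is 5 (since 8·5 = 40 = 3·13 + 1), so t ≡ 5·5 = 25 ≡ 12 (mod 13).
    Then x = 5 + 8·12 = 101, valid modulo lcm(8, 13) = 104: x ≡ 101 (mod 104).
  Combine with x ≡ 2 (mod 5): since gcd(104, 5) = 1, we get a unique residue mod 520.
    Write x = 101 + 104·t and substitute into x ≡ 2 (mod 5): 104·t ≡ 2 − 101 = -99 (mod 5).
    Reduce coefficients mod 5: 4·t ≡ 1 (mod 5).
    The inverse of 4 mod 5 is 4 (since 4·4 = 16 = 3·5 + 1), so t ≡ 4·1 = 4 ≡ 4 (mod 5).
    Then x = 101 + 104·4 = 517, valid modulo lcm(104, 5) = 520: x ≡ 517 (mod 520).
Verify: 517 mod 8 = 5 ✓, 517 mod 13 = 10 ✓, 517 mod 5 = 2 ✓.

x ≡ 517 (mod 520).


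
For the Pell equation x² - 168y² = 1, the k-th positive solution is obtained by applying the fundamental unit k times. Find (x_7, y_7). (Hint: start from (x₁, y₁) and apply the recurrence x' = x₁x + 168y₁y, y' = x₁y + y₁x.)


Step 1: Find the fundamental solution (x₁, y₁) of x² - 168y² = 1.
  Expand √168 as a continued fraction. a₀ = ⌊√168⌋ = 12; iterate m_{k+1} = d_k·a_k − m_k, d_{k+1} = (168 − m_{k+1}²)/d_k, a_{k+1} = ⌊(a₀ + m_{k+1})/d_{k+1}⌋ (starting m₀ = 0, d₀ = 1), with convergents p_k = a_k·p_{k-1} + p_{k-2}, q_k = a_k·q_{k-1} + q_{k-2} (p₋₁ = 1, q₋₁ = 0):
  k = 0: a₀ = 12; p₀/q₀ = 12/1; p₀² − 168·q₀² = 144 − 168 = -24.
  k = 1: m = 12, d = 24, a = ⌊(12 + 12)/24⌋ = 1; p/q = (1·12 + 1)/(1·1 + 0) = 13/1; p² − 168·q² = 169 − 168 = 1.
  The first convergent with p² − 168·q² = 1 gives the fundamental solution (x₁, y₁) = (13, 1).
Step 2: Apply the recurrence (x_{n+1}, y_{n+1}) = (x₁x_n + 168y₁y_n, x₁y_n + y₁x_n) repeatedly.
  From (x_1, y_1) = (13, 1): x_2 = 13·13 + 168·1·1 = 337; y_2 = 13·1 + 1·13 = 26.
  From (x_2, y_2) = (337, 26): x_3 = 13·337 + 168·1·26 = 8749; y_3 = 13·26 + 1·337 = 675.
  From (x_3, y_3) = (8749, 675): x_4 = 13·8749 + 168·1·675 = 227137; y_4 = 13·675 + 1·8749 = 17524.
  From (x_4, y_4) = (227137, 17524): x_5 = 13·227137 + 168·1·17524 = 5896813; y_5 = 13·17524 + 1·227137 = 454949.
  From (x_5, y_5) = (5896813, 454949): x_6 = 13·5896813 + 168·1·454949 = 153090001; y_6 = 13·454949 + 1·5896813 = 11811150.
  From (x_6, y_6) = (153090001, 11811150): x_7 = 13·153090001 + 168·1·11811150 = 3974443213; y_7 = 13·11811150 + 1·153090001 = 306634951.
Step 3: Verify x_7² - 168·y_7² = 15796198853361763369 - 15796198853361763368 = 1 (should be 1). ✓

(x_1, y_1) = (13, 1); (x_7, y_7) = (3974443213, 306634951).


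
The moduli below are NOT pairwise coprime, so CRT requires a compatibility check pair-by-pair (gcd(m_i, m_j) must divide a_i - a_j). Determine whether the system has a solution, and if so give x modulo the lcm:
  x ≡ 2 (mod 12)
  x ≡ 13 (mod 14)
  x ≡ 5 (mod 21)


Moduli 12, 14, 21 are not pairwise coprime, so CRT works modulo lcm(m_i) when all pairwise compatibility conditions hold.
Pairwise compatibility: gcd(m_i, m_j) must divide a_i - a_j for every pair.
Merge one congruence at a time:
  Start: x ≡ 2 (mod 12).
  Combine with x ≡ 13 (mod 14): gcd(12, 14) = 2, and 13 - 2 = 11 is NOT divisible by 2.
    ⇒ system is inconsistent (no integer solution).

No solution (the system is inconsistent).


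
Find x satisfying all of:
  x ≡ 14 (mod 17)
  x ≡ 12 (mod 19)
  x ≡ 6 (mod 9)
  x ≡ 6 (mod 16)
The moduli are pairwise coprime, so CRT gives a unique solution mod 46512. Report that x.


Product of moduli M = 17 · 19 · 9 · 16 = 46512.
Merge one congruence at a time:
  Start: x ≡ 14 (mod 17).
  Combine with x ≡ 12 (mod 19); new modulus lcm = 323.
    Write x = 14 + 17·t and substitute into x ≡ 12 (mod 19): 17·t ≡ 12 − 14 = -2 (mod 19).
    Reduce coefficients mod 19: 17·t ≡ 17 (mod 19).
    The inverse of 17 mod 19 is 9 (since 17·9 = 153 = 8·19 + 1), so t ≡ 9·17 = 153 ≡ 1 (mod 19).
    Then x = 14 + 17·1 = 31, valid modulo lcm(17, 19) = 323: x ≡ 31 (mod 323).
  Combine with x ≡ 6 (mod 9); new modulus lcm = 2907.
    Write x = 31 + 323·t and substitute into x ≡ 6 (mod 9): 323·t ≡ 6 − 31 = -25 (mod 9).
    Reduce coefficients mod 9: 8·t ≡ 2 (mod 9).
    The inverse of 8 mod 9 is 8 (since 8·8 = 64 = 7·9 + 1), so t ≡ 8·2 = 16 ≡ 7 (mod 9).
    Then x = 31 + 323·7 = 2292, valid modulo lcm(323, 9) = 2907: x ≡ 2292 (mod 2907).
  Combine with x ≡ 6 (mod 16); new modulus lcm = 46512.
    Write x = 2292 + 2907·t and substitute into x ≡ 6 (mod 16): 2907·t ≡ 6 − 2292 = -2286 (mod 16).
    Reduce coefficients mod 16: 11·t ≡ 2 (mod 16).
    The inverse of 11 mod 16 is 3 (since 11·3 = 33 = 2·16 + 1), so t ≡ 3·2 = 6 ≡ 6 (mod 16).
    Then x = 2292 + 2907·6 = 19734, valid modulo lcm(2907, 16) = 46512: x ≡ 19734 (mod 46512).
Verify against each original: 19734 mod 17 = 14, 19734 mod 19 = 12, 19734 mod 9 = 6, 19734 mod 16 = 6.

x ≡ 19734 (mod 46512).


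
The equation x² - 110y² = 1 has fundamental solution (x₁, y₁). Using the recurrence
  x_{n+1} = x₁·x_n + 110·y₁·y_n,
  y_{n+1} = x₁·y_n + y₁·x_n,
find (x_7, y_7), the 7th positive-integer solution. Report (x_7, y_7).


Step 1: Find the fundamental solution (x₁, y₁) of x² - 110y² = 1.
  Expand √110 as a continued fraction. a₀ = ⌊√110⌋ = 10; iterate m_{k+1} = d_k·a_k − m_k, d_{k+1} = (110 − m_{k+1}²)/d_k, a_{k+1} = ⌊(a₀ + m_{k+1})/d_{k+1}⌋ (starting m₀ = 0, d₀ = 1), with convergents p_k = a_k·p_{k-1} + p_{k-2}, q_k = a_k·q_{k-1} + q_{k-2} (p₋₁ = 1, q₋₁ = 0):
  k = 0: a₀ = 10; p₀/q₀ = 10/1; p₀² − 110·q₀² = 100 − 110 = -10.
  k = 1: m = 10, d = 10, a = ⌊(10 + 10)/10⌋ = 2; p/q = (2·10 + 1)/(2·1 + 0) = 21/2; p² − 110·q² = 441 − 440 = 1.
  The first convergent with p² − 110·q² = 1 gives the fundamental solution (x₁, y₁) = (21, 2).
Step 2: Apply the recurrence (x_{n+1}, y_{n+1}) = (x₁x_n + 110y₁y_n, x₁y_n + y₁x_n) repeatedly.
  From (x_1, y_1) = (21, 2): x_2 = 21·21 + 110·2·2 = 881; y_2 = 21·2 + 2·21 = 84.
  From (x_2, y_2) = (881, 84): x_3 = 21·881 + 110·2·84 = 36981; y_3 = 21·84 + 2·881 = 3526.
  From (x_3, y_3) = (36981, 3526): x_4 = 21·36981 + 110·2·3526 = 1552321; y_4 = 21·3526 + 2·36981 = 148008.
  From (x_4, y_4) = (1552321, 148008): x_5 = 21·1552321 + 110·2·148008 = 65160501; y_5 = 21·148008 + 2·1552321 = 6212810.
  From (x_5, y_5) = (65160501, 6212810): x_6 = 21·65160501 + 110·2·6212810 = 2735188721; y_6 = 21·6212810 + 2·65160501 = 260790012.
  From (x_6, y_6) = (2735188721, 260790012): x_7 = 21·2735188721 + 110·2·260790012 = 114812765781; y_7 = 21·260790012 + 2·2735188721 = 10946967694.
Step 3: Verify x_7² - 110·y_7² = 13181971186282764539961 - 13181971186282764539960 = 1 (should be 1). ✓

(x_1, y_1) = (21, 2); (x_7, y_7) = (114812765781, 10946967694).


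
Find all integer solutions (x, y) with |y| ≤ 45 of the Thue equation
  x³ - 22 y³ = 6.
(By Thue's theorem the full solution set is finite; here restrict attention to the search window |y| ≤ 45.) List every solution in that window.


The equation is x³ - 22y³ = 6. For fixed y, x³ = 22·y³ + 6, so a solution requires the RHS to be a perfect cube.
Strategy: iterate y from -45 to 45, compute RHS = 22·y³ + 6, and check whether it is a (positive or negative) perfect cube.
Check small values of y:
  y = 0: RHS = 6 is not a perfect cube.
  y = 1: RHS = 28 is not a perfect cube.
  y = -1: RHS = -16 is not a perfect cube.
  y = 2: RHS = 182 is not a perfect cube.
  y = -2: RHS = -170 is not a perfect cube.
  y = 3: RHS = 600 is not a perfect cube.
  y = -3: RHS = -588 is not a perfect cube.
Continuing, at y = -5: RHS = -2744 = (-14)³ ⇒ x = -14 works.
Searching the remaining y in |y| ≤ 45 finds no further solutions.
Collected solutions: (-14, -5).

Solutions (with |y| ≤ 45): (-14, -5).


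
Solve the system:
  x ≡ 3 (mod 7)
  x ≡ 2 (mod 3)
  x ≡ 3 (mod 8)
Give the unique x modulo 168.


Moduli 7, 3, 8 are pairwise coprime; by CRT there is a unique solution modulo M = 7 · 3 · 8 = 168.
Solve pairwise, accumulating the modulus:
  Start with x ≡ 3 (mod 7).
  Combine with x ≡ 2 (mod 3): since gcd(7, 3) = 1, we get a unique residue mod 21.
    Write x = 3 + 7·t and substitute into x ≡ 2 (mod 3): 7·t ≡ 2 − 3 = -1 (mod 3).
    Reduce coefficients mod 3: 1·t ≡ 2 (mod 3).
    So t ≡ 2 (mod 3).
    Then x = 3 + 7·2 = 17, valid modulo lcm(7, 3) = 21: x ≡ 17 (mod 21).
  Combine with x ≡ 3 (mod 8): since gcd(21, 8) = 1, we get a unique residue mod 168.
    Write x = 17 + 21·t and substitute into x ≡ 3 (mod 8): 21·t ≡ 3 − 17 = -14 (mod 8).
    Reduce coefficients mod 8: 5·t ≡ 2 (mod 8).
    The inverse of 5 mod 8 is 5 (since 5·5 = 25 = 3·8 + 1), so t ≡ 5·2 = 10 ≡ 2 (mod 8).
    Then x = 17 + 21·2 = 59, valid modulo lcm(21, 8) = 168: x ≡ 59 (mod 168).
Verify: 59 mod 7 = 3 ✓, 59 mod 3 = 2 ✓, 59 mod 8 = 3 ✓.

x ≡ 59 (mod 168).


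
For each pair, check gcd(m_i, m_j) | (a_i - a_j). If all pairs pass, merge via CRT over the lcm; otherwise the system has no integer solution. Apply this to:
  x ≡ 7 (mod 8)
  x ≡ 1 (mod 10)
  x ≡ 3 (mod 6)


Moduli 8, 10, 6 are not pairwise coprime, so CRT works modulo lcm(m_i) when all pairwise compatibility conditions hold.
Pairwise compatibility: gcd(m_i, m_j) must divide a_i - a_j for every pair.
Merge one congruence at a time:
  Start: x ≡ 7 (mod 8).
  Combine with x ≡ 1 (mod 10): gcd(8, 10) = 2; 1 - 7 = -6, which IS divisible by 2, so compatible.
    Write x = 7 + 8·t and substitute into x ≡ 1 (mod 10): 8·t ≡ 1 − 7 = -6 (mod 10).
    Divide the congruence (and modulus) by g = 2: 4·t ≡ -3 (mod 5).
    Reduce coefficients mod 5: 4·t ≡ 2 (mod 5).
    The inverse of 4 mod 5 is 4 (since 4·4 = 16 = 3·5 + 1), so t ≡ 4·2 = 8 ≡ 3 (mod 5).
    Then x = 7 + 8·3 = 31, valid modulo lcm(8, 10) = 40: x ≡ 31 (mod 40).
  Combine with x ≡ 3 (mod 6): gcd(40, 6) = 2; 3 - 31 = -28, which IS divisible by 2, so compatible.
    Write x = 31 + 40·t and substitute into x ≡ 3 (mod 6): 40·t ≡ 3 − 31 = -28 (mod 6).
    Divide the congruence (and modulus) by g = 2: 20·t ≡ -14 (mod 3).
    Reduce coefficients mod 3: 2·t ≡ 1 (mod 3).
    The inverse of 2 mod 3 is 2 (since 2·2 = 4 = 1·3 + 1), so t ≡ 2·1 = 2 ≡ 2 (mod 3).
    Then x = 31 + 40·2 = 111, valid modulo lcm(40, 6) = 120: x ≡ 111 (mod 120).
Verify: 111 mod 8 = 7, 111 mod 10 = 1, 111 mod 6 = 3.

x ≡ 111 (mod 120).


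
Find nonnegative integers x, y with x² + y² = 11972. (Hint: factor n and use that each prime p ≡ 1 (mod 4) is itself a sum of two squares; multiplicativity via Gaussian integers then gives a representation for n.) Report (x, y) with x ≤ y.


Step 1: Factor n = 11972 = 2^2 · 41 · 73.
Step 2: Check the mod-4 condition on each prime factor: 2 = 2 (special); 41 ≡ 1 (mod 4), exponent 1; 73 ≡ 1 (mod 4), exponent 1.
All primes ≡ 3 (mod 4) appear to even exponent (or don't appear), so by the two-squares theorem n IS expressible as a sum of two squares.
Step 3: Build a representation. Group n = k² · m with k = 2 and m = 41 · 73 = 2993 (a product of primes ≡ 1 (mod 4)); a representation of m scales to one of n via (k·x)² + (k·y)² = k²(x² + y²). Each prime p ≡ 1 (mod 4) is itself a sum of two squares; find a² by testing p − a² for a perfect square:
  41: 41 − 1² = 40, 41 − 2² = 37, 41 − 3² = 32, 41 − 4² = 25 = 5² ⇒ 41 = 4² + 5².
  73: 73 − 1² = 72, 73 − 2² = 69, 73 − 3² = 64 = 8² ⇒ 73 = 3² + 8².
  Combine using the Brahmagupta–Fibonacci identity (a² + b²)(c² + d²) = (ac − bd)² + (ad + bc)² = (ac + bd)² + (ad − bc)²:
  41 · 73 = 2993: from (4² + 5²)(3² + 8²), take (4·3 − 5·8, 4·8 + 5·3) = (12 − 40, 32 + 15) = (-28, 47); dropping signs (only squares matter) gives (28, 47); check 28² + 47² = 784 + 2209 = 2993 ✓.
  Scale by k = 2: (2·28, 2·47) = (56, 94).
Step 4: Order so x ≤ y and verify: 56² + 94² = 3136 + 8836 = 11972 = n. ✓

n = 11972 = 56² + 94² (one valid representation with x ≤ y).


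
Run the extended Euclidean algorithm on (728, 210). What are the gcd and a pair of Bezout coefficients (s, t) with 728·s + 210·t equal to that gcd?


Euclidean algorithm on (728, 210) — divide until remainder is 0:
  728 = 3 · 210 + 98
  210 = 2 · 98 + 14
  98 = 7 · 14 + 0
gcd(728, 210) = 14.
Track Bezout coefficients alongside the remainders: start with r₀ = 728 = a·1 + b·0 (s = 1, t = 0) and r₁ = 210 = a·0 + b·1 (s = 0, t = 1); each new remainder r_{k+1} = r_{k-1} − q_k·r_k inherits s_{k+1} = s_{k-1} − q_k·s_k, t_{k+1} = t_{k-1} − q_k·t_k, so r_k = a·s_k + b·t_k at every step:
  q = 3: r = 98, s = 1 − 3·0 = 1, t = 0 − 3·1 = -3  (check: 728·1 + 210·(-3) = 98)
  q = 2: r = 14, s = 0 − 2·1 = -2, t = 1 − 2·(-3) = 7  (check: 728·(-2) + 210·7 = 14)
The row with r = 14 (the gcd) gives the Bezout coefficients s = -2, t = 7.
Result: 728 · (-2) + 210 · (7) = 14.

gcd(728, 210) = 14; s = -2, t = 7 (check: 728·(-2) + 210·7 = 14).


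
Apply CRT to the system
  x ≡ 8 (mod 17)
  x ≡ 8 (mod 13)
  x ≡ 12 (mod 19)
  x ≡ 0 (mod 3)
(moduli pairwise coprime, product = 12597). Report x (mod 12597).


Product of moduli M = 17 · 13 · 19 · 3 = 12597.
Merge one congruence at a time:
  Start: x ≡ 8 (mod 17).
  Combine with x ≡ 8 (mod 13); new modulus lcm = 221.
    Write x = 8 + 17·t and substitute into x ≡ 8 (mod 13): 17·t ≡ 8 − 8 = 0 (mod 13).
    Reduce coefficients mod 13: 4·t ≡ 0 (mod 13).
    The inverse of 4 mod 13 is 10 (since 4·10 = 40 = 3·13 + 1), so t ≡ 10·0 = 0 ≡ 0 (mod 13).
    Then x = 8 + 17·0 = 8, valid modulo lcm(17, 13) = 221: x ≡ 8 (mod 221).
  Combine with x ≡ 12 (mod 19); new modulus lcm = 4199.
    Write x = 8 + 221·t and substitute into x ≡ 12 (mod 19): 221·t ≡ 12 − 8 = 4 (mod 19).
    Reduce coefficients mod 19: 12·t ≡ 4 (mod 19).
    The inverse of 12 mod 19 is 8 (since 12·8 = 96 = 5·19 + 1), so t ≡ 8·4 = 32 ≡ 13 (mod 19).
    Then x = 8 + 221·13 = 2881, valid modulo lcm(221, 19) = 4199: x ≡ 2881 (mod 4199).
  Combine with x ≡ 0 (mod 3); new modulus lcm = 12597.
    Write x = 2881 + 4199·t and substitute into x ≡ 0 (mod 3): 4199·t ≡ 0 − 2881 = -2881 (mod 3).
    Reduce coefficients mod 3: 2·t ≡ 2 (mod 3).
    The inverse of 2 mod 3 is 2 (since 2·2 = 4 = 1·3 + 1), so t ≡ 2·2 = 4 ≡ 1 (mod 3).
    Then x = 2881 + 4199·1 = 7080, valid modulo lcm(4199, 3) = 12597: x ≡ 7080 (mod 12597).
Verify against each original: 7080 mod 17 = 8, 7080 mod 13 = 8, 7080 mod 19 = 12, 7080 mod 3 = 0.

x ≡ 7080 (mod 12597).


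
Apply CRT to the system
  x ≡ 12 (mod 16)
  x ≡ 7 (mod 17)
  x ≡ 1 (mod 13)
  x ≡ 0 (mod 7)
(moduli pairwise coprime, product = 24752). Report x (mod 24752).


Product of moduli M = 16 · 17 · 13 · 7 = 24752.
Merge one congruence at a time:
  Start: x ≡ 12 (mod 16).
  Combine with x ≡ 7 (mod 17); new modulus lcm = 272.
    Write x = 12 + 16·t and substitute into x ≡ 7 (mod 17): 16·t ≡ 7 − 12 = -5 (mod 17).
    Reduce coefficients mod 17: 16·t ≡ 12 (mod 17).
    The inverse of 16 mod 17 is 16 (since 16·16 = 256 = 15·17 + 1), so t ≡ 16·12 = 192 ≡ 5 (mod 17).
    Then x = 12 + 16·5 = 92, valid modulo lcm(16, 17) = 272: x ≡ 92 (mod 272).
  Combine with x ≡ 1 (mod 13); new modulus lcm = 3536.
    Write x = 92 + 272·t and substitute into x ≡ 1 (mod 13): 272·t ≡ 1 − 92 = -91 (mod 13).
    Reduce coefficients mod 13: 12·t ≡ 0 (mod 13).
    The inverse of 12 mod 13 is 12 (since 12·12 = 144 = 11·13 + 1), so t ≡ 12·0 = 0 ≡ 0 (mod 13).
    Then x = 92 + 272·0 = 92, valid modulo lcm(272, 13) = 3536: x ≡ 92 (mod 3536).
  Combine with x ≡ 0 (mod 7); new modulus lcm = 24752.
    Write x = 92 + 3536·t and substitute into x ≡ 0 (mod 7): 3536·t ≡ 0 − 92 = -92 (mod 7).
    Reduce coefficients mod 7: 1·t ≡ 6 (mod 7).
    So t ≡ 6 (mod 7).
    Then x = 92 + 3536·6 = 21308, valid modulo lcm(3536, 7) = 24752: x ≡ 21308 (mod 24752).
Verify against each original: 21308 mod 16 = 12, 21308 mod 17 = 7, 21308 mod 13 = 1, 21308 mod 7 = 0.

x ≡ 21308 (mod 24752).


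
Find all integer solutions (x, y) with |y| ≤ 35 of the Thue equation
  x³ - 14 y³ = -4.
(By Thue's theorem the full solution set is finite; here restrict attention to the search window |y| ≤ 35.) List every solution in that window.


The equation is x³ - 14y³ = -4. For fixed y, x³ = 14·y³ − 4, so a solution requires the RHS to be a perfect cube.
Strategy: iterate y from -35 to 35, compute RHS = 14·y³ − 4, and check whether it is a (positive or negative) perfect cube.
Check small values of y:
  y = 0: RHS = -4 is not a perfect cube.
  y = 1: RHS = 10 is not a perfect cube.
  y = -1: RHS = -18 is not a perfect cube.
  y = 2: RHS = 108 is not a perfect cube.
  y = -2: RHS = -116 is not a perfect cube.
  y = 3: RHS = 374 is not a perfect cube.
  y = -3: RHS = -382 is not a perfect cube.
Continuing the search up to |y| = 35 finds no solutions either.
No (x, y) in the scanned range satisfies the equation.

No integer solutions with |y| ≤ 35.


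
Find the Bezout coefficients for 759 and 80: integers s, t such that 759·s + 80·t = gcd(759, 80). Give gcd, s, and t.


Euclidean algorithm on (759, 80) — divide until remainder is 0:
  759 = 9 · 80 + 39
  80 = 2 · 39 + 2
  39 = 19 · 2 + 1
  2 = 2 · 1 + 0
gcd(759, 80) = 1.
Track Bezout coefficients alongside the remainders: start with r₀ = 759 = a·1 + b·0 (s = 1, t = 0) and r₁ = 80 = a·0 + b·1 (s = 0, t = 1); each new remainder r_{k+1} = r_{k-1} − q_k·r_k inherits s_{k+1} = s_{k-1} − q_k·s_k, t_{k+1} = t_{k-1} − q_k·t_k, so r_k = a·s_k + b·t_k at every step:
  q = 9: r = 39, s = 1 − 9·0 = 1, t = 0 − 9·1 = -9  (check: 759·1 + 80·(-9) = 39)
  q = 2: r = 2, s = 0 − 2·1 = -2, t = 1 − 2·(-9) = 19  (check: 759·(-2) + 80·19 = 2)
  q = 19: r = 1, s = 1 − 19·(-2) = 39, t = -9 − 19·19 = -370  (check: 759·39 + 80·(-370) = 1)
The row with r = 1 (the gcd) gives the Bezout coefficients s = 39, t = -370.
Result: 759 · (39) + 80 · (-370) = 1.

gcd(759, 80) = 1; s = 39, t = -370 (check: 759·39 + 80·(-370) = 1).


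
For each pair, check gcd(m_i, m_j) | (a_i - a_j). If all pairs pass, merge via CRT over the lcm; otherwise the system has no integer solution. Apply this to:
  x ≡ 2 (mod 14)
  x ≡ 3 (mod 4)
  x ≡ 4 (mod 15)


Moduli 14, 4, 15 are not pairwise coprime, so CRT works modulo lcm(m_i) when all pairwise compatibility conditions hold.
Pairwise compatibility: gcd(m_i, m_j) must divide a_i - a_j for every pair.
Merge one congruence at a time:
  Start: x ≡ 2 (mod 14).
  Combine with x ≡ 3 (mod 4): gcd(14, 4) = 2, and 3 - 2 = 1 is NOT divisible by 2.
    ⇒ system is inconsistent (no integer solution).

No solution (the system is inconsistent).


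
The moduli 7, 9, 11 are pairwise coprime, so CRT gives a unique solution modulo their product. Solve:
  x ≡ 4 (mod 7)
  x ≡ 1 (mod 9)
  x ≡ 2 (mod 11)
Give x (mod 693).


Moduli 7, 9, 11 are pairwise coprime; by CRT there is a unique solution modulo M = 7 · 9 · 11 = 693.
Solve pairwise, accumulating the modulus:
  Start with x ≡ 4 (mod 7).
  Combine with x ≡ 1 (mod 9): since gcd(7, 9) = 1, we get a unique residue mod 63.
    Write x = 4 + 7·t and substitute into x ≡ 1 (mod 9): 7·t ≡ 1 − 4 = -3 (mod 9).
    Reduce coefficients mod 9: 7·t ≡ 6 (mod 9).
    The inverse of 7 mod 9 is 4 (since 7·4 = 28 = 3·9 + 1), so t ≡ 4·6 = 24 ≡ 6 (mod 9).
    Then x = 4 + 7·6 = 46, valid modulo lcm(7, 9) = 63: x ≡ 46 (mod 63).
  Combine with x ≡ 2 (mod 11): since gcd(63, 11) = 1, we get a unique residue mod 693.
    Write x = 46 + 63·t and substitute into x ≡ 2 (mod 11): 63·t ≡ 2 − 46 = -44 (mod 11).
    Reduce coefficients mod 11: 8·t ≡ 0 (mod 11).
    The inverse of 8 mod 11 is 7 (since 8·7 = 56 = 5·11 + 1), so t ≡ 7·0 = 0 ≡ 0 (mod 11).
    Then x = 46 + 63·0 = 46, valid modulo lcm(63, 11) = 693: x ≡ 46 (mod 693).
Verify: 46 mod 7 = 4 ✓, 46 mod 9 = 1 ✓, 46 mod 11 = 2 ✓.

x ≡ 46 (mod 693).


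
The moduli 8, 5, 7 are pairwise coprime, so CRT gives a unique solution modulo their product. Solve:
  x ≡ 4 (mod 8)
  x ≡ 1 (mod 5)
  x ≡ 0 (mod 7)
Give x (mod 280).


Moduli 8, 5, 7 are pairwise coprime; by CRT there is a unique solution modulo M = 8 · 5 · 7 = 280.
Solve pairwise, accumulating the modulus:
  Start with x ≡ 4 (mod 8).
  Combine with x ≡ 1 (mod 5): since gcd(8, 5) = 1, we get a unique residue mod 40.
    Write x = 4 + 8·t and substitute into x ≡ 1 (mod 5): 8·t ≡ 1 − 4 = -3 (mod 5).
    Reduce coefficients mod 5: 3·t ≡ 2 (mod 5).
    The inverse of 3 mod 5 is 2 (since 3·2 = 6 = 1·5 + 1), so t ≡ 2·2 = 4 ≡ 4 (mod 5).
    Then x = 4 + 8·4 = 36, valid modulo lcm(8, 5) = 40: x ≡ 36 (mod 40).
  Combine with x ≡ 0 (mod 7): since gcd(40, 7) = 1, we get a unique residue mod 280.
    Write x = 36 + 40·t and substitute into x ≡ 0 (mod 7): 40·t ≡ 0 − 36 = -36 (mod 7).
    Reduce coefficients mod 7: 5·t ≡ 6 (mod 7).
    The inverse of 5 mod 7 is 3 (since 5·3 = 15 = 2·7 + 1), so t ≡ 3·6 = 18 ≡ 4 (mod 7).
    Then x = 36 + 40·4 = 196, valid modulo lcm(40, 7) = 280: x ≡ 196 (mod 280).
Verify: 196 mod 8 = 4 ✓, 196 mod 5 = 1 ✓, 196 mod 7 = 0 ✓.

x ≡ 196 (mod 280).


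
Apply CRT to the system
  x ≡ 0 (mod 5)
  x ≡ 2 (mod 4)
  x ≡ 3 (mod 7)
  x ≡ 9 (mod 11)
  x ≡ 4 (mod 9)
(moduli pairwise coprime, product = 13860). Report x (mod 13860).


Product of moduli M = 5 · 4 · 7 · 11 · 9 = 13860.
Merge one congruence at a time:
  Start: x ≡ 0 (mod 5).
  Combine with x ≡ 2 (mod 4); new modulus lcm = 20.
    Write x = 0 + 5·t and substitute into x ≡ 2 (mod 4): 5·t ≡ 2 − 0 = 2 (mod 4).
    Reduce coefficients mod 4: 1·t ≡ 2 (mod 4).
    So t ≡ 2 (mod 4).
    Then x = 0 + 5·2 = 10, valid modulo lcm(5, 4) = 20: x ≡ 10 (mod 20).
  Combine with x ≡ 3 (mod 7); new modulus lcm = 140.
    Write x = 10 + 20·t and substitute into x ≡ 3 (mod 7): 20·t ≡ 3 − 10 = -7 (mod 7).
    Reduce coefficients mod 7: 6·t ≡ 0 (mod 7).
    The inverse of 6 mod 7 is 6 (since 6·6 = 36 = 5·7 + 1), so t ≡ 6·0 = 0 ≡ 0 (mod 7).
    Then x = 10 + 20·0 = 10, valid modulo lcm(20, 7) = 140: x ≡ 10 (mod 140).
  Combine with x ≡ 9 (mod 11); new modulus lcm = 1540.
    Write x = 10 + 140·t and substitute into x ≡ 9 (mod 11): 140·t ≡ 9 − 10 = -1 (mod 11).
    Reduce coefficients mod 11: 8·t ≡ 10 (mod 11).
    The inverse of 8 mod 11 is 7 (since 8·7 = 56 = 5·11 + 1), so t ≡ 7·10 = 70 ≡ 4 (mod 11).
    Then x = 10 + 140·4 = 570, valid modulo lcm(140, 11) = 1540: x ≡ 570 (mod 1540).
  Combine with x ≡ 4 (mod 9); new modulus lcm = 13860.
    Write x = 570 + 1540·t and substitute into x ≡ 4 (mod 9): 1540·t ≡ 4 − 570 = -566 (mod 9).
    Reduce coefficients mod 9: 1·t ≡ 1 (mod 9).
    So t ≡ 1 (mod 9).
    Then x = 570 + 1540·1 = 2110, valid modulo lcm(1540, 9) = 13860: x ≡ 2110 (mod 13860).
Verify against each original: 2110 mod 5 = 0, 2110 mod 4 = 2, 2110 mod 7 = 3, 2110 mod 11 = 9, 2110 mod 9 = 4.

x ≡ 2110 (mod 13860).


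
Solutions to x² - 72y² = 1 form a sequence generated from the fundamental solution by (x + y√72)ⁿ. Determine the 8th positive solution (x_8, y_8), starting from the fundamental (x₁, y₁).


Step 1: Find the fundamental solution (x₁, y₁) of x² - 72y² = 1.
  Expand √72 as a continued fraction. a₀ = ⌊√72⌋ = 8; iterate m_{k+1} = d_k·a_k − m_k, d_{k+1} = (72 − m_{k+1}²)/d_k, a_{k+1} = ⌊(a₀ + m_{k+1})/d_{k+1}⌋ (starting m₀ = 0, d₀ = 1), with convergents p_k = a_k·p_{k-1} + p_{k-2}, q_k = a_k·q_{k-1} + q_{k-2} (p₋₁ = 1, q₋₁ = 0):
  k = 0: a₀ = 8; p₀/q₀ = 8/1; p₀² − 72·q₀² = 64 − 72 = -8.
  k = 1: m = 8, d = 8, a = ⌊(8 + 8)/8⌋ = 2; p/q = (2·8 + 1)/(2·1 + 0) = 17/2; p² − 72·q² = 289 − 288 = 1.
  The first convergent with p² − 72·q² = 1 gives the fundamental solution (x₁, y₁) = (17, 2).
Step 2: Apply the recurrence (x_{n+1}, y_{n+1}) = (x₁x_n + 72y₁y_n, x₁y_n + y₁x_n) repeatedly.
  From (x_1, y_1) = (17, 2): x_2 = 17·17 + 72·2·2 = 577; y_2 = 17·2 + 2·17 = 68.
  From (x_2, y_2) = (577, 68): x_3 = 17·577 + 72·2·68 = 19601; y_3 = 17·68 + 2·577 = 2310.
  From (x_3, y_3) = (19601, 2310): x_4 = 17·19601 + 72·2·2310 = 665857; y_4 = 17·2310 + 2·19601 = 78472.
  From (x_4, y_4) = (665857, 78472): x_5 = 17·665857 + 72·2·78472 = 22619537; y_5 = 17·78472 + 2·665857 = 2665738.
  From (x_5, y_5) = (22619537, 2665738): x_6 = 17·22619537 + 72·2·2665738 = 768398401; y_6 = 17·2665738 + 2·22619537 = 90556620.
  From (x_6, y_6) = (768398401, 90556620): x_7 = 17·768398401 + 72·2·90556620 = 26102926097; y_7 = 17·90556620 + 2·768398401 = 3076259342.
  From (x_7, y_7) = (26102926097, 3076259342): x_8 = 17·26102926097 + 72·2·3076259342 = 886731088897; y_8 = 17·3076259342 + 2·26102926097 = 104502261008.
Step 3: Verify x_8² - 72·y_8² = 786292024016459316676609 - 786292024016459316676608 = 1 (should be 1). ✓

(x_1, y_1) = (17, 2); (x_8, y_8) = (886731088897, 104502261008).


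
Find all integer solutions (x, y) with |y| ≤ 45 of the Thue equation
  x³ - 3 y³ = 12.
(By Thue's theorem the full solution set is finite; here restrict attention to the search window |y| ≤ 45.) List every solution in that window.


The equation is x³ - 3y³ = 12. For fixed y, x³ = 3·y³ + 12, so a solution requires the RHS to be a perfect cube.
Strategy: iterate y from -45 to 45, compute RHS = 3·y³ + 12, and check whether it is a (positive or negative) perfect cube.
Check small values of y:
  y = 0: RHS = 12 is not a perfect cube.
  y = 1: RHS = 15 is not a perfect cube.
  y = -1: RHS = 9 is not a perfect cube.
  y = 2: RHS = 36 is not a perfect cube.
  y = -2: RHS = -12 is not a perfect cube.
  y = 3: RHS = 93 is not a perfect cube.
  y = -3: RHS = -69 is not a perfect cube.
Continuing the search up to |y| = 45 finds no solutions either.
No (x, y) in the scanned range satisfies the equation.

No integer solutions with |y| ≤ 45.


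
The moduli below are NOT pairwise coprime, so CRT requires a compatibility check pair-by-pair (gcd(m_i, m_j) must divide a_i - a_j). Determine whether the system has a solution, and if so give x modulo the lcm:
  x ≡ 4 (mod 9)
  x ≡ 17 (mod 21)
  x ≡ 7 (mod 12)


Moduli 9, 21, 12 are not pairwise coprime, so CRT works modulo lcm(m_i) when all pairwise compatibility conditions hold.
Pairwise compatibility: gcd(m_i, m_j) must divide a_i - a_j for every pair.
Merge one congruence at a time:
  Start: x ≡ 4 (mod 9).
  Combine with x ≡ 17 (mod 21): gcd(9, 21) = 3, and 17 - 4 = 13 is NOT divisible by 3.
    ⇒ system is inconsistent (no integer solution).

No solution (the system is inconsistent).


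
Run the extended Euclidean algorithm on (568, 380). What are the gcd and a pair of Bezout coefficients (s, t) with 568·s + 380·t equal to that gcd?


Euclidean algorithm on (568, 380) — divide until remainder is 0:
  568 = 1 · 380 + 188
  380 = 2 · 188 + 4
  188 = 47 · 4 + 0
gcd(568, 380) = 4.
Track Bezout coefficients alongside the remainders: start with r₀ = 568 = a·1 + b·0 (s = 1, t = 0) and r₁ = 380 = a·0 + b·1 (s = 0, t = 1); each new remainder r_{k+1} = r_{k-1} − q_k·r_k inherits s_{k+1} = s_{k-1} − q_k·s_k, t_{k+1} = t_{k-1} − q_k·t_k, so r_k = a·s_k + b·t_k at every step:
  q = 1: r = 188, s = 1 − 1·0 = 1, t = 0 − 1·1 = -1  (check: 568·1 + 380·(-1) = 188)
  q = 2: r = 4, s = 0 − 2·1 = -2, t = 1 − 2·(-1) = 3  (check: 568·(-2) + 380·3 = 4)
The row with r = 4 (the gcd) gives the Bezout coefficients s = -2, t = 3.
Result: 568 · (-2) + 380 · (3) = 4.

gcd(568, 380) = 4; s = -2, t = 3 (check: 568·(-2) + 380·3 = 4).


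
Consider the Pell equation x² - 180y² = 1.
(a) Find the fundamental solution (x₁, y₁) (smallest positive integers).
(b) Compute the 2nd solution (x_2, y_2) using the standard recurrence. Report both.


Step 1: Find the fundamental solution (x₁, y₁) of x² - 180y² = 1.
  Expand √180 as a continued fraction. a₀ = ⌊√180⌋ = 13; iterate m_{k+1} = d_k·a_k − m_k, d_{k+1} = (180 − m_{k+1}²)/d_k, a_{k+1} = ⌊(a₀ + m_{k+1})/d_{k+1}⌋ (starting m₀ = 0, d₀ = 1), with convergents p_k = a_k·p_{k-1} + p_{k-2}, q_k = a_k·q_{k-1} + q_{k-2} (p₋₁ = 1, q₋₁ = 0):
  k = 0: a₀ = 13; p₀/q₀ = 13/1; p₀² − 180·q₀² = 169 − 180 = -11.
  k = 1: m = 13, d = 11, a = ⌊(13 + 13)/11⌋ = 2; p/q = (2·13 + 1)/(2·1 + 0) = 27/2; p² − 180·q² = 729 − 720 = 9.
  k = 2: m = 9, d = 9, a = ⌊(13 + 9)/9⌋ = 2; p/q = (2·27 + 13)/(2·2 + 1) = 67/5; p² − 180·q² = 4489 − 4500 = -11.
  k = 3: m = 9, d = 11, a = ⌊(13 + 9)/11⌋ = 2; p/q = (2·67 + 27)/(2·5 + 2) = 161/12; p² − 180·q² = 25921 − 25920 = 1.
  The first convergent with p² − 180·q² = 1 gives the fundamental solution (x₁, y₁) = (161, 12).
Step 2: Apply the recurrence (x_{n+1}, y_{n+1}) = (x₁x_n + 180y₁y_n, x₁y_n + y₁x_n) repeatedly.
  From (x_1, y_1) = (161, 12): x_2 = 161·161 + 180·12·12 = 51841; y_2 = 161·12 + 12·161 = 3864.
Step 3: Verify x_2² - 180·y_2² = 2687489281 - 2687489280 = 1 (should be 1). ✓

(x_1, y_1) = (161, 12); (x_2, y_2) = (51841, 3864).


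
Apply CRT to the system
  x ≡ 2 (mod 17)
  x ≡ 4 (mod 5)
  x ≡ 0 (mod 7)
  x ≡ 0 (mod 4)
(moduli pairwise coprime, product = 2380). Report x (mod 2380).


Product of moduli M = 17 · 5 · 7 · 4 = 2380.
Merge one congruence at a time:
  Start: x ≡ 2 (mod 17).
  Combine with x ≡ 4 (mod 5); new modulus lcm = 85.
    Write x = 2 + 17·t and substitute into x ≡ 4 (mod 5): 17·t ≡ 4 − 2 = 2 (mod 5).
    Reduce coefficients mod 5: 2·t ≡ 2 (mod 5).
    The inverse of 2 mod 5 is 3 (since 2·3 = 6 = 1·5 + 1), so t ≡ 3·2 = 6 ≡ 1 (mod 5).
    Then x = 2 + 17·1 = 19, valid modulo lcm(17, 5) = 85: x ≡ 19 (mod 85).
  Combine with x ≡ 0 (mod 7); new modulus lcm = 595.
    Write x = 19 + 85·t and substitute into x ≡ 0 (mod 7): 85·t ≡ 0 − 19 = -19 (mod 7).
    Reduce coefficients mod 7: 1·t ≡ 2 (mod 7).
    So t ≡ 2 (mod 7).
    Then x = 19 + 85·2 = 189, valid modulo lcm(85, 7) = 595: x ≡ 189 (mod 595).
  Combine with x ≡ 0 (mod 4); new modulus lcm = 2380.
    Write x = 189 + 595·t and substitute into x ≡ 0 (mod 4): 595·t ≡ 0 − 189 = -189 (mod 4).
    Reduce coefficients mod 4: 3·t ≡ 3 (mod 4).
    The inverse of 3 mod 4 is 3 (since 3·3 = 9 = 2·4 + 1), so t ≡ 3·3 = 9 ≡ 1 (mod 4).
    Then x = 189 + 595·1 = 784, valid modulo lcm(595, 4) = 2380: x ≡ 784 (mod 2380).
Verify against each original: 784 mod 17 = 2, 784 mod 5 = 4, 784 mod 7 = 0, 784 mod 4 = 0.

x ≡ 784 (mod 2380).


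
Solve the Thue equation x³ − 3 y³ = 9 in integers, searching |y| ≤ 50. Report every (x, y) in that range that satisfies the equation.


The equation is x³ - 3y³ = 9. For fixed y, x³ = 3·y³ + 9, so a solution requires the RHS to be a perfect cube.
Strategy: iterate y from -50 to 50, compute RHS = 3·y³ + 9, and check whether it is a (positive or negative) perfect cube.
Check small values of y:
  y = 0: RHS = 9 is not a perfect cube.
  y = 1: RHS = 12 is not a perfect cube.
  y = -1: RHS = 6 is not a perfect cube.
  y = 2: RHS = 33 is not a perfect cube.
  y = -2: RHS = -15 is not a perfect cube.
  y = 3: RHS = 90 is not a perfect cube.
  y = -3: RHS = -72 is not a perfect cube.
Continuing the search up to |y| = 50 finds no solutions either.
No (x, y) in the scanned range satisfies the equation.

No integer solutions with |y| ≤ 50.


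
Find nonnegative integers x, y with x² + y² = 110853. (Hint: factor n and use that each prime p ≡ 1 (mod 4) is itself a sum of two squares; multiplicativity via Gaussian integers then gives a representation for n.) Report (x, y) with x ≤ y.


Step 1: Factor n = 110853 = 3^2 · 109 · 113.
Step 2: Check the mod-4 condition on each prime factor: 3 ≡ 3 (mod 4), exponent 2 (must be even); 109 ≡ 1 (mod 4), exponent 1; 113 ≡ 1 (mod 4), exponent 1.
All primes ≡ 3 (mod 4) appear to even exponent (or don't appear), so by the two-squares theorem n IS expressible as a sum of two squares.
Step 3: Build a representation. Group n = k² · m with k = 3 and m = 109 · 113 = 12317 (a product of primes ≡ 1 (mod 4)); a representation of m scales to one of n via (k·x)² + (k·y)² = k²(x² + y²). Each prime p ≡ 1 (mod 4) is itself a sum of two squares; find a² by testing p − a² for a perfect square:
  109: 109 − 1² = 108, 109 − 2² = 105, 109 − 3² = 100 = 10² ⇒ 109 = 3² + 10².
  113: 113 − 1² = 112, 113 − 2² = 109, 113 − 3² = 104, 113 − 4² = 97, 113 − 5² = 88, 113 − 6² = 77, 113 − 7² = 64 = 8² ⇒ 113 = 7² + 8².
  Combine using the Brahmagupta–Fibonacci identity (a² + b²)(c² + d²) = (ac − bd)² + (ad + bc)² = (ac + bd)² + (ad − bc)²:
  109 · 113 = 12317: from (3² + 10²)(7² + 8²), take (3·7 − 10·8, 3·8 + 10·7) = (21 − 80, 24 + 70) = (-59, 94); dropping signs (only squares matter) gives (59, 94); check 59² + 94² = 3481 + 8836 = 12317 ✓.
  Scale by k = 3: (3·59, 3·94) = (177, 282).
Step 4: Order so x ≤ y and verify: 177² + 282² = 31329 + 79524 = 110853 = n. ✓

n = 110853 = 177² + 282² (one valid representation with x ≤ y).


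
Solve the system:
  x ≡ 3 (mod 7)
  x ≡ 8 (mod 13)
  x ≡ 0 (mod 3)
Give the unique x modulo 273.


Moduli 7, 13, 3 are pairwise coprime; by CRT there is a unique solution modulo M = 7 · 13 · 3 = 273.
Solve pairwise, accumulating the modulus:
  Start with x ≡ 3 (mod 7).
  Combine with x ≡ 8 (mod 13): since gcd(7, 13) = 1, we get a unique residue mod 91.
    Write x = 3 + 7·t and substitute into x ≡ 8 (mod 13): 7·t ≡ 8 − 3 = 5 (mod 13).
    The inverse of 7 mod 13 is 2 (since 7·2 = 14 = 1·13 + 1), so t ≡ 2·5 = 10 ≡ 10 (mod 13).
    Then x = 3 + 7·10 = 73, valid modulo lcm(7, 13) = 91: x ≡ 73 (mod 91).
  Combine with x ≡ 0 (mod 3): since gcd(91, 3) = 1, we get a unique residue mod 273.
    Write x = 73 + 91·t and substitute into x ≡ 0 (mod 3): 91·t ≡ 0 − 73 = -73 (mod 3).
    Reduce coefficients mod 3: 1·t ≡ 2 (mod 3).
    So t ≡ 2 (mod 3).
    Then x = 73 + 91·2 = 255, valid modulo lcm(91, 3) = 273: x ≡ 255 (mod 273).
Verify: 255 mod 7 = 3 ✓, 255 mod 13 = 8 ✓, 255 mod 3 = 0 ✓.

x ≡ 255 (mod 273).
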